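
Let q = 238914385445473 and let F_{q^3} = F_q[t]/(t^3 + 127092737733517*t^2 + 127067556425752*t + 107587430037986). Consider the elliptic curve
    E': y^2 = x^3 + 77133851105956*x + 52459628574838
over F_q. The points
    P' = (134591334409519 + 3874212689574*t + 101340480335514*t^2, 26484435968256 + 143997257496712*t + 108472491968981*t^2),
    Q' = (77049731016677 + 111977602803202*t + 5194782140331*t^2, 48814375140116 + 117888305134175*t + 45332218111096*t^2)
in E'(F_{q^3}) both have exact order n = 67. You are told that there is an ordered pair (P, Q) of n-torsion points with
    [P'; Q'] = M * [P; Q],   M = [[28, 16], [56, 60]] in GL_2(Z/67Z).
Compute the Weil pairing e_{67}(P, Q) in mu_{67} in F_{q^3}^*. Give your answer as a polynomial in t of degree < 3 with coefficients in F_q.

135556766597851 + 90992316078*t + 90816980696753*t^2

Since e_{67}(P,P)=e_{67}(Q,Q)=1 and e_{67}(Q,P)=e_{67}(P,Q)^{-1}, expanding e_{67}(28*P + 16*Q,56*P + 60*Q) leaves e(P,Q)^det(M).
det(M) mod 67 = 47; its inverse in (Z/67)^* is 10 (check: 47*10 mod 67 = 1).
Miller loop for e_{67} over F_{238914385445473^3}: bits of 67 = 1000011; 6 double steps + 2 add steps, l/v at each.
e_{67}(P',Q') = 128468146607522 + 37348948384046*t + 175262654256391*t^2.
Hence e(P,Q) = 135556766597851 + 90992316078*t + 90816980696753*t^2 in F_{238914385445473^3}^*.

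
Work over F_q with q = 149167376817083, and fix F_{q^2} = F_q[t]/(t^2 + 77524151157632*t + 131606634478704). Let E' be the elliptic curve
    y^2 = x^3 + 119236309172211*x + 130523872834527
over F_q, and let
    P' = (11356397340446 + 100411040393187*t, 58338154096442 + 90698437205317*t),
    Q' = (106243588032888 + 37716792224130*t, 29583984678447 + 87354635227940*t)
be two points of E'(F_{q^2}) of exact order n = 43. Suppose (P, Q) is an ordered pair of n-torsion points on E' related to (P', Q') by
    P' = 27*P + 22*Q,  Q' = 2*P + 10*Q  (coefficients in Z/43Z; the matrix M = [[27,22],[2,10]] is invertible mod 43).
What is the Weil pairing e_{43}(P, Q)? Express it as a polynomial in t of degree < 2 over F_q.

Alternating bilinearity on E[43] (values in mu_{43} in F_{149167376817083^2}) gives e(P',Q') = e(P,Q)^det(M).
det M = 27*10 - 22*2 = 226 = 11 (mod 43); 11^{-1} = 4 (mod 43).
Build f_{43,P'} and f_{43,Q'} via the 6-bit ladder of 43=101011_2; evaluate at shifted divisors; quotient in F_{149167376817083^2}.
e_{43}(P',Q') = 35009903675492 + 27731342296325*t.
Raise to 4: e(P,Q) = 21658239745489 + 75486407631359*t in mu_{43}.

21658239745489 + 75486407631359*t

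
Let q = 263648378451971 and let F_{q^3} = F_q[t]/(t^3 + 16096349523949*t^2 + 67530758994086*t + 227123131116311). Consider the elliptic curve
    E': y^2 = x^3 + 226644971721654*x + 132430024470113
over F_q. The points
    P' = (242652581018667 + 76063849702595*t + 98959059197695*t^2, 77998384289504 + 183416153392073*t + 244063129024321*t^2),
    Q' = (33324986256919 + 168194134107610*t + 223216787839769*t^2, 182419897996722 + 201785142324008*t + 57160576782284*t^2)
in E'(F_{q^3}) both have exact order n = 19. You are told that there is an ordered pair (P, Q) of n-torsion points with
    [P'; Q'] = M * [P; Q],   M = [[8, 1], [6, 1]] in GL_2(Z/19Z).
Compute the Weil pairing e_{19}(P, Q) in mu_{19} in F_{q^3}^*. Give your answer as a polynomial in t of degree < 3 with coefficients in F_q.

132956440773567 + 65327400200757*t + 120996348649688*t^2

e_{19} is bilinear + alternating on E[19], so e_{19}(8*P + 1*Q, 6*P + 1*Q) = e_{19}(P,Q)^(8*1-1*6).
So e_{19}(P,Q) = e_{19}(P',Q')^{10}, since 2*10 = 1 mod 19.
n = 19 = (10011)_2 (5 bits, wt 3); accumulate f_{19,P'}(Q'+S)/f_{19,P'}(S) along the 4-step ladder.
Result: e(P',Q') = 84873576223369 + 168250948341535*t + 77261679192868*t^2.
Raise to 10: e(P,Q) = 132956440773567 + 65327400200757*t + 120996348649688*t^2 in mu_{19}.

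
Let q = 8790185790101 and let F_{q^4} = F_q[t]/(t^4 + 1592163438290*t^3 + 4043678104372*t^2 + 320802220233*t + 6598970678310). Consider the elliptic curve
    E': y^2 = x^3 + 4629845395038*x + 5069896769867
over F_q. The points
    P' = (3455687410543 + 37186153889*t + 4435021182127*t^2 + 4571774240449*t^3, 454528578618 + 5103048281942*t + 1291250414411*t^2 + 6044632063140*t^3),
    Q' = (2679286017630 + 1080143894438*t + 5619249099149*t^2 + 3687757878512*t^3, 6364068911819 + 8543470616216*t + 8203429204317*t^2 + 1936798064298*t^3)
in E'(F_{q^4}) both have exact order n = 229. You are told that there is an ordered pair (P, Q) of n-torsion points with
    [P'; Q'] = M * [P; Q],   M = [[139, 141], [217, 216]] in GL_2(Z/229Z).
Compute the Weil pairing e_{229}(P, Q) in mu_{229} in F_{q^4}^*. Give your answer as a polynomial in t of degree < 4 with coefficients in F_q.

860895061993 + 8620584698554*t + 3417989297255*t^2 + 669607700074*t^3

Since e_{229}(P,P)=e_{229}(Q,Q)=1 and e_{229}(Q,P)=e_{229}(P,Q)^{-1}, expanding e_{229}(139*P + 141*Q,217*P + 216*Q) leaves e(P,Q)^det(M).
Inverting 114 mod 229: 227. Thus e_{229}(P,Q) = e(P',Q')^{227}.
8-bit Miller (11100101) on E'/F_{8790185790101} with a'=4629845395038, b'=5069896769867: accumulate tangent/chord ratios at Q'+S and P'+S'.
Result: e(P',Q') = 615669974203 + 2092792350913*t + 8636888908742*t^2 + 3670652480948*t^3.
Thus e_{229}(P,Q) = 860895061993 + 8620584698554*t + 3417989297255*t^2 + 669607700074*t^3.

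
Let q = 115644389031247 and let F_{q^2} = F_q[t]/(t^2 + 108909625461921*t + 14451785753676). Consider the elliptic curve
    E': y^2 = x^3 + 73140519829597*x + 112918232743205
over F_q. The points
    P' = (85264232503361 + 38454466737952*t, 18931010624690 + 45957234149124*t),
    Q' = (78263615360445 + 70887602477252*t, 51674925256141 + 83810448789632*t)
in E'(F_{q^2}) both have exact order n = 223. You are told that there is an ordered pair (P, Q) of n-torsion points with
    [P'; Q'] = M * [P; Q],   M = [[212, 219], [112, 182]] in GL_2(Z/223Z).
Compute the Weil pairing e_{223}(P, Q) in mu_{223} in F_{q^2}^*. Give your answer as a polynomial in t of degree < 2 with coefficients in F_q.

The 223-Weil pairing on E[223] over F_{115644389031247} is alternating-bilinear: e_{223}(P',Q') = e_{223}(P,Q)^det(M).
Inverting 7 mod 223: 32. Thus e_{223}(P,Q) = e(P',Q')^{32}.
Run Miller on y^2=x^3+73140519829597*x+112918232743205 over F_{115644389031247}: ladder 11011111 (8 bits); e = f_P(D_Q)/f_Q(D_P).
e_{223}(P',Q') = 96591647319299 + 19358018731781*t.
Hence e(P,Q) = 29056585737204 + 49620439841006*t in F_{115644389031247^2}^*.

29056585737204 + 49620439841006*t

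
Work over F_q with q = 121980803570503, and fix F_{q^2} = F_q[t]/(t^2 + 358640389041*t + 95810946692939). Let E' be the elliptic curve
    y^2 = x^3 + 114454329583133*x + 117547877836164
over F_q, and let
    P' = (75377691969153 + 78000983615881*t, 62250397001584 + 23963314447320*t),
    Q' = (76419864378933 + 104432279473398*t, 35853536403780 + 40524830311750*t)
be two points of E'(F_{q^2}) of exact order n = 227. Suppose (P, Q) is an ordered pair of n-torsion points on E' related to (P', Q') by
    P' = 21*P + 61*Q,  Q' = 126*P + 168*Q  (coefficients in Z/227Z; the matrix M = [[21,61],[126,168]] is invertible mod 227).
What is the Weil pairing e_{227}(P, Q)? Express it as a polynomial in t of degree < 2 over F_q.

Since e_{227}(P,P)=e_{227}(Q,Q)=1 and e_{227}(Q,P)=e_{227}(P,Q)^{-1}, expanding e_{227}(21*P + 61*Q,126*P + 168*Q) leaves e(P,Q)^det(M).
Hence e(P,Q) = e(P',Q')^{186} where 186 = 155^{-1} mod 227.
Run Miller on y^2=x^3+114454329583133*x+117547877836164 over F_{121980803570503}: ladder 11100011 (8 bits); e = f_P(D_Q)/f_Q(D_P).
Miller gives e_{227}(P',Q') = 98155547736843 + 15586574060458*t in F_{121980803570503^2}.
Raise to 186: e(P,Q) = 117856285208210 + 31748343673498*t in mu_{227}.

117856285208210 + 31748343673498*t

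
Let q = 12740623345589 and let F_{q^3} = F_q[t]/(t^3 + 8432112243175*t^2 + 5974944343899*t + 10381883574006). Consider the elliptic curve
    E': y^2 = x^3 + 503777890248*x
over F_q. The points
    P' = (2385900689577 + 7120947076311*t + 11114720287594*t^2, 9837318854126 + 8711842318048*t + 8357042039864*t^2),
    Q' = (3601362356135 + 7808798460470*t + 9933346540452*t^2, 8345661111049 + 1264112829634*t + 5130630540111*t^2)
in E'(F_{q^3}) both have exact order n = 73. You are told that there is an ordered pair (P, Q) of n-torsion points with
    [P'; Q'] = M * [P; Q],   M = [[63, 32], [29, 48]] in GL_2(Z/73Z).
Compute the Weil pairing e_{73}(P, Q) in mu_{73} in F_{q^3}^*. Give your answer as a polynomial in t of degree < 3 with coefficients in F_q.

4358365304832 + 2708666844757*t + 4472669615805*t^2

e_{73} is bilinear + alternating on E[73], so e_{73}(63*P + 32*Q, 29*P + 48*Q) = e_{73}(P,Q)^(63*48-32*29).
Hence e(P,Q) = e(P',Q')^{66} where 66 = 52^{-1} mod 73.
Build f_{73,P'} and f_{73,Q'} via the 7-bit ladder of 73=1001001_2; evaluate at shifted divisors; quotient in F_{12740623345589^3}.
Miller gives e_{73}(P',Q') = 6585769111484 + 11758030365036*t + 3554780536810*t^2 in F_{12740623345589^3}.
Finally e_{73}(P,Q) = 4358365304832 + 2708666844757*t + 4472669615805*t^2.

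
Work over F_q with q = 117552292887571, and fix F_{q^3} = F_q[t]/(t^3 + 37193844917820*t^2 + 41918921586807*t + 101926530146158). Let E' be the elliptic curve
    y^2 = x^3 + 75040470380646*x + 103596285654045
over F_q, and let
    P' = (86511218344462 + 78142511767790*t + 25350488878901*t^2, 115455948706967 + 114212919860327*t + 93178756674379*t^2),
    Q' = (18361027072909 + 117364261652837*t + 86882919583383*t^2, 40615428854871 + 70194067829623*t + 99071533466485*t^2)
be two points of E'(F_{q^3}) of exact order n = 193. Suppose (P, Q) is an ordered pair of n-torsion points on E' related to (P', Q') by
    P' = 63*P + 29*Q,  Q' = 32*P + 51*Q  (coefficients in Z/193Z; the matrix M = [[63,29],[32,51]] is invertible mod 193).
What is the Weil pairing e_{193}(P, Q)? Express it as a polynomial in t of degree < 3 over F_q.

e_{193}(aP+bQ,cP+dQ) = e_{193}(P,Q)^(ad-bc); with (a,b,c,d)=(63,29,32,51) this gives the det-193 law.
63*51 - 29*32 = 2285; reduced mod 193: det = 162, inverse 56.
n = 193 = (11000001)_2 (8 bits, wt 3); accumulate f_{193,P'}(Q'+S)/f_{193,P'}(S) along the 7-step ladder.
Result: e(P',Q') = 3795091651748 + 116444294608350*t + 67399981863731*t^2.
e_{193}(P,Q) = (3795091651748 + 116444294608350*t + 67399981863731*t^2)^{56} = 117162749463514 + 49855801020746*t + 73054990185153*t^2.

117162749463514 + 49855801020746*t + 73054990185153*t^2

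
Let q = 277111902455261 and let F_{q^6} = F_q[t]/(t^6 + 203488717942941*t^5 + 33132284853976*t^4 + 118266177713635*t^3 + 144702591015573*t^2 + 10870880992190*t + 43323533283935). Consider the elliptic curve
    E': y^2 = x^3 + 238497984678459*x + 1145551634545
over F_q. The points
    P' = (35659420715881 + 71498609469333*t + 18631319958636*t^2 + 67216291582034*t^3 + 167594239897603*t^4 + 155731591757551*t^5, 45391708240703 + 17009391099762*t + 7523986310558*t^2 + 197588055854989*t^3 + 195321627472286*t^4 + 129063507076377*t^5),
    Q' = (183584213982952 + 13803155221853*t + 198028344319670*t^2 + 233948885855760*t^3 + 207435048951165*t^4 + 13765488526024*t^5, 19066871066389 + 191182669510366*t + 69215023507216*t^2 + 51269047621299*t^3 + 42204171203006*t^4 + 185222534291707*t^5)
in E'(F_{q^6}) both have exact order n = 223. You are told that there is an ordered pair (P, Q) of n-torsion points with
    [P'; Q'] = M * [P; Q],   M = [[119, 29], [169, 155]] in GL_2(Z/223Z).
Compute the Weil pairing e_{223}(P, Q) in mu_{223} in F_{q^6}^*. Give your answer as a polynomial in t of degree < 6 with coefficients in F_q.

Since e_{223}(P,P)=e_{223}(Q,Q)=1 and e_{223}(Q,P)=e_{223}(P,Q)^{-1}, expanding e_{223}(119*P + 29*Q,169*P + 155*Q) leaves e(P,Q)^det(M).
So e_{223}(P,Q) = e_{223}(P',Q')^{34}, since 164*34 = 1 mod 223.
Double-and-add over 11011111: 8-1 doublings, 7-1 additions; each step l_{T,T}/v_{2T} or l_{T,P'}/v at Q'+S for random S.
f_P(D_Q)/f_Q(D_P) = 134035237060240 + 88944512562890*t + 265102382571065*t^2 + 250441535013214*t^3 + 35452054301878*t^4 + 141659102995536*t^5.
(134035237060240 + 88944512562890*t + 265102382571065*t^2 + 250441535013214*t^3 + 35452054301878*t^4 + 141659102995536*t^5)^{34} mod (277111902455261,f) = 6899366864945 + 65617383171273*t + 17150832181068*t^2 + 159283063457095*t^3 + 52731806390317*t^4 + 140143914605923*t^5.

6899366864945 + 65617383171273*t + 17150832181068*t^2 + 159283063457095*t^3 + 52731806390317*t^4 + 140143914605923*t^5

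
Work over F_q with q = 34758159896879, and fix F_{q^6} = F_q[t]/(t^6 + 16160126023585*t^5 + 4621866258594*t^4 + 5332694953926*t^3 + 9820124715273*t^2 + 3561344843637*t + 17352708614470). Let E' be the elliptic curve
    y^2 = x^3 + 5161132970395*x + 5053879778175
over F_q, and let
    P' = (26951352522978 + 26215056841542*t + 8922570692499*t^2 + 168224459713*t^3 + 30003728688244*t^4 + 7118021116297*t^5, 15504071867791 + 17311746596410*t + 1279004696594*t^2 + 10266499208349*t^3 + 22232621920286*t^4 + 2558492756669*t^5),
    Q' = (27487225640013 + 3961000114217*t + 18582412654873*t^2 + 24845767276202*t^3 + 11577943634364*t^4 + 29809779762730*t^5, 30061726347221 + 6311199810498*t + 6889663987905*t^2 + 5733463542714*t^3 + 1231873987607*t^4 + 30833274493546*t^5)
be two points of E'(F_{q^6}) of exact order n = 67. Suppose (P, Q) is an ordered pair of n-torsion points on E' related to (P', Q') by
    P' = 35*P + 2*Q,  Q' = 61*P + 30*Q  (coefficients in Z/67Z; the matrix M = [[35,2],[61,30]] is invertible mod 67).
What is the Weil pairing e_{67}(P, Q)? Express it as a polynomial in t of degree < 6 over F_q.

19011884761694 + 6589965362258*t + 13305923024312*t^2 + 7837481983947*t^3 + 5090115314083*t^4 + 21746505865944*t^5

The 67-Weil pairing on E[67] over F_{34758159896879} is alternating-bilinear: e_{67}(P',Q') = e_{67}(P,Q)^det(M).
Inverting 57 mod 67: 20. Thus e_{67}(P,Q) = e(P',Q')^{20}.
Miller loop for e_{67} over F_{34758159896879^6}: bits of 67 = 1000011; 6 double steps + 2 add steps, l/v at each.
Result: e(P',Q') = 14502549273839 + 15175704380034*t + 13312647920207*t^2 + 10858100269940*t^3 + 29888064802644*t^4 + 34260207787517*t^5.
Finally e_{67}(P,Q) = 19011884761694 + 6589965362258*t + 13305923024312*t^2 + 7837481983947*t^3 + 5090115314083*t^4 + 21746505865944*t^5.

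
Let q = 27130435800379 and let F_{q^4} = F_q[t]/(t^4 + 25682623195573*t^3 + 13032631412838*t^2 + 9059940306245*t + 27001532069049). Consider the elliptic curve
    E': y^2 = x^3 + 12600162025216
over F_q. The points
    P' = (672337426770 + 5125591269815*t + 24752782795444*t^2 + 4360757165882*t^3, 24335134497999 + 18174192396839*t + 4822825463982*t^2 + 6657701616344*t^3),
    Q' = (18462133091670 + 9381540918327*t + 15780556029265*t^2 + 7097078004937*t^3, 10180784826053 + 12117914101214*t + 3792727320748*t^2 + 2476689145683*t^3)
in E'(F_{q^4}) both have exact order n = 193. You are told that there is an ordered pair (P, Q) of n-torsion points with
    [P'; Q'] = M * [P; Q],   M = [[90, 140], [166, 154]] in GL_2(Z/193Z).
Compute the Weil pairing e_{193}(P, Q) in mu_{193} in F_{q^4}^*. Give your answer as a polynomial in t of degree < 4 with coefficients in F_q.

e_{193} is bilinear + alternating on E[193], so e_{193}(90*P + 140*Q, 166*P + 154*Q) = e_{193}(P,Q)^(90*154-140*166).
So e_{193}(P,Q) = e_{193}(P',Q')^{188}, since 77*188 = 1 mod 193.
Double-and-add over 11000001: 8-1 doublings, 3-1 additions; each step l_{T,T}/v_{2T} or l_{T,P'}/v at Q'+S for random S.
f_P(D_Q)/f_Q(D_P) = 1834427620694 + 23386591857232*t + 18761388975699*t^2 + 6151903471149*t^3.
Hence e(P,Q) = 8343633014520 + 8837584138708*t + 13604001647459*t^2 + 3309482354233*t^3 in F_{27130435800379^4}^*.

8343633014520 + 8837584138708*t + 13604001647459*t^2 + 3309482354233*t^3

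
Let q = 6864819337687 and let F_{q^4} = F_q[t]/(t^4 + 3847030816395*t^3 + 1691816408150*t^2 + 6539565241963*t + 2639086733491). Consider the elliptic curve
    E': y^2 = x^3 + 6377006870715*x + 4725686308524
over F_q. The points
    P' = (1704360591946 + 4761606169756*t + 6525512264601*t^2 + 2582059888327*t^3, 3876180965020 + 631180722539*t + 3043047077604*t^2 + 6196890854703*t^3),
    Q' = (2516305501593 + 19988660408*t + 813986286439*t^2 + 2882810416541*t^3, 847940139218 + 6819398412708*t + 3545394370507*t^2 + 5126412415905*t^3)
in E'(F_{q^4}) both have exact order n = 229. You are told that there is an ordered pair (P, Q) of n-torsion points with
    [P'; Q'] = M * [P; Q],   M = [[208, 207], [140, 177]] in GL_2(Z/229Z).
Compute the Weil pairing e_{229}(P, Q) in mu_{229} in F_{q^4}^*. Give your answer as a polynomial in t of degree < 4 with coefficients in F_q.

The 229-Weil pairing on E[229] over F_{6864819337687} is alternating-bilinear: e_{229}(P',Q') = e_{229}(P,Q)^det(M).
det M = 208*177 - 207*140 = 7836 = 50 (mod 229); 50^{-1} = 142 (mod 229).
n = 229 = (11100101)_2 (8 bits, wt 5); accumulate f_{229,P'}(Q'+S)/f_{229,P'}(S) along the 7-step ladder.
f_P(D_Q)/f_Q(D_P) = 2181320923327 + 3866366725173*t + 6721932248288*t^2 + 4288834602187*t^3.
Raise to 142: e(P,Q) = 2068345083684 + 5703626812156*t + 2605784418570*t^2 + 6581728187695*t^3 in mu_{229}.

2068345083684 + 5703626812156*t + 2605784418570*t^2 + 6581728187695*t^3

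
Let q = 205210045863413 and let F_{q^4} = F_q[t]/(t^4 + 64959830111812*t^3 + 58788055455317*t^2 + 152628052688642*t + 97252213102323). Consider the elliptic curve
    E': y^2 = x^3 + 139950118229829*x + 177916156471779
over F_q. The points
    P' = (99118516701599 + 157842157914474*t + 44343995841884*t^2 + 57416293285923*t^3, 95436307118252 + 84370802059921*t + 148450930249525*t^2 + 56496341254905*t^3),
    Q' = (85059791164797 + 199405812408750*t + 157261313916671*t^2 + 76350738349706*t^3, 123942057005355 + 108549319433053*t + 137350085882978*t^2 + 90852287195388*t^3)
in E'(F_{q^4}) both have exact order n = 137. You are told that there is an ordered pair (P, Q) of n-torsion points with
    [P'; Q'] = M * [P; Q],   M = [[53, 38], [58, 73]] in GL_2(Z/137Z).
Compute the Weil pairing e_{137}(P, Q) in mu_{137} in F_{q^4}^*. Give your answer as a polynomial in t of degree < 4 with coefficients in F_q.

193592614411050 + 12111653186266*t + 14462758820756*t^2 + 91481368708483*t^3

Since e_{137}(P,P)=e_{137}(Q,Q)=1 and e_{137}(Q,P)=e_{137}(P,Q)^{-1}, expanding e_{137}(53*P + 38*Q,58*P + 73*Q) leaves e(P,Q)^det(M).
53*73 - 38*58 = 1665; reduced mod 137: det = 21, inverse 124.
Build f_{137,P'} and f_{137,Q'} via the 8-bit ladder of 137=10001001_2; evaluate at shifted divisors; quotient in F_{205210045863413^4}.
f_P(D_Q)/f_Q(D_P) = 15940087229476 + 190329118989320*t + 61338868321249*t^2 + 200374281245435*t^3.
Thus e_{137}(P,Q) = 193592614411050 + 12111653186266*t + 14462758820756*t^2 + 91481368708483*t^3.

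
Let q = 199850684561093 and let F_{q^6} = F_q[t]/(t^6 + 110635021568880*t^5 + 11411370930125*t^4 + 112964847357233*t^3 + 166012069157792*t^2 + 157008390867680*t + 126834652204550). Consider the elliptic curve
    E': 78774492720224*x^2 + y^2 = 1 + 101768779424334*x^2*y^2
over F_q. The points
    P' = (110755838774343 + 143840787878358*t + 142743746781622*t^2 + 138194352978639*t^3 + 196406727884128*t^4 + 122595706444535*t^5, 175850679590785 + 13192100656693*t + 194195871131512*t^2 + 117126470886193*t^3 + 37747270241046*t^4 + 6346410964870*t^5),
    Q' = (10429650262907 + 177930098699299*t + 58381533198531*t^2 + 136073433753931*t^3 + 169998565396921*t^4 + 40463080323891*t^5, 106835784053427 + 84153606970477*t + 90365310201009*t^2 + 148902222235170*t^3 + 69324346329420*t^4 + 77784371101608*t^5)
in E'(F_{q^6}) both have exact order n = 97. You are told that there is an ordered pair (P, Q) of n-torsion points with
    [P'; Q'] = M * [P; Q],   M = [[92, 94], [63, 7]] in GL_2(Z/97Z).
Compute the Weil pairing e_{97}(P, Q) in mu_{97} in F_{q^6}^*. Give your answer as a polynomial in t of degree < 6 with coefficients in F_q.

Alternating bilinearity on E[97] (values in mu_{97} in F_{199850684561093^6}) gives e(P',Q') = e(P,Q)^det(M).
det M = 92*7 - 94*63 = -5278 = 57 (mod 97); 57^{-1} = 80 (mod 97).
Edwards a_E,d_E -> Montgomery A=13118628076056,B=76223923155624 -> Weierstrass 171728024769842,98325886013771 via alpha=96707440211124,beta=94176770604519.
7-bit Miller (1100001) on E'/F_{199850684561093} with a'=171728024769842, b'=98325886013771: accumulate tangent/chord ratios at Q'+S and P'+S'.
e_{97}(P',Q') = 37423359735539 + 91055472938302*t + 157107389262029*t^2 + 127315739542821*t^3 + 147135502880713*t^4 + 64278320140139*t^5.
Hence e(P,Q) = 84915145797646 + 174555776212429*t + 29245748553884*t^2 + 195691657087914*t^3 + 73773268506544*t^4 + 196604755249610*t^5 in F_{199850684561093^6}^*.

84915145797646 + 174555776212429*t + 29245748553884*t^2 + 195691657087914*t^3 + 73773268506544*t^4 + 196604755249610*t^5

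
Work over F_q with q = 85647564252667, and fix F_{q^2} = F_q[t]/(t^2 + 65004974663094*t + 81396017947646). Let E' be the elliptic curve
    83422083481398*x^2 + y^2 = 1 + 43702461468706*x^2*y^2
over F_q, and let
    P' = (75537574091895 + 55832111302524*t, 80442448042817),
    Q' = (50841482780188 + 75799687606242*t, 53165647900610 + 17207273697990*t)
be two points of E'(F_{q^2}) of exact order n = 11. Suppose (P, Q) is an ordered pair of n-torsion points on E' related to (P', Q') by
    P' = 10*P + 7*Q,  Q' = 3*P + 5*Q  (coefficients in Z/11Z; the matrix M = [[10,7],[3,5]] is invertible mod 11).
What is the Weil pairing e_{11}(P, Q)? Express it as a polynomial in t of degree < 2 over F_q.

Since e_{11}(P,P)=e_{11}(Q,Q)=1 and e_{11}(Q,P)=e_{11}(P,Q)^{-1}, expanding e_{11}(10*P + 7*Q,3*P + 5*Q) leaves e(P,Q)^det(M).
10*5 - 7*3 = 29; reduced mod 11: det = 7, inverse 8.
Map (x,y)_Ed via u=(1+y)/(1-y), v=(1+y)/((1-y)x) to Montgomery A=17979367868858,B=18734138820374; then to (a',b')=(19867627742360,5402668565478).
4-bit Miller (1011) on E'/F_{85647564252667} with a'=19867627742360, b'=5402668565478: accumulate tangent/chord ratios at Q'+S and P'+S'.
The quotient is 66826321539506 + 56172827893123*t.
Hence e(P,Q) = 42506152604163 + 58809714743953*t in F_{85647564252667^2}^*.

42506152604163 + 58809714743953*t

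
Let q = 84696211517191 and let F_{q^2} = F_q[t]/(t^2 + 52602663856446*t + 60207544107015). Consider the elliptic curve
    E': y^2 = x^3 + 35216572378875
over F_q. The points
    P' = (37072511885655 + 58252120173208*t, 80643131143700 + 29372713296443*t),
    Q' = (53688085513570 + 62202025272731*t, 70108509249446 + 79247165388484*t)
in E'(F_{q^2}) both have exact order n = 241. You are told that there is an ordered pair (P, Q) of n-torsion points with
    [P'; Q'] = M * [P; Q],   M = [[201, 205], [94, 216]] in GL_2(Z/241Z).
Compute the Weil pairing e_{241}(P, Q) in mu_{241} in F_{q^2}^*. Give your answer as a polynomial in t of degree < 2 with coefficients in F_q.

77666144660046 + 16152044177776*t

e_{241} is bilinear + alternating on E[241], so e_{241}(201*P + 205*Q, 94*P + 216*Q) = e_{241}(P,Q)^(201*216-205*94).
det M = 201*216 - 205*94 = 24146 = 46 (mod 241); 46^{-1} = 131 (mod 241).
Build f_{241,P'} and f_{241,Q'} via the 8-bit ladder of 241=11110001_2; evaluate at shifted divisors; quotient in F_{84696211517191^2}.
So e_{241}(P',Q') = 33289375094361 + 41094116808887*t.
Thus e_{241}(P,Q) = 77666144660046 + 16152044177776*t.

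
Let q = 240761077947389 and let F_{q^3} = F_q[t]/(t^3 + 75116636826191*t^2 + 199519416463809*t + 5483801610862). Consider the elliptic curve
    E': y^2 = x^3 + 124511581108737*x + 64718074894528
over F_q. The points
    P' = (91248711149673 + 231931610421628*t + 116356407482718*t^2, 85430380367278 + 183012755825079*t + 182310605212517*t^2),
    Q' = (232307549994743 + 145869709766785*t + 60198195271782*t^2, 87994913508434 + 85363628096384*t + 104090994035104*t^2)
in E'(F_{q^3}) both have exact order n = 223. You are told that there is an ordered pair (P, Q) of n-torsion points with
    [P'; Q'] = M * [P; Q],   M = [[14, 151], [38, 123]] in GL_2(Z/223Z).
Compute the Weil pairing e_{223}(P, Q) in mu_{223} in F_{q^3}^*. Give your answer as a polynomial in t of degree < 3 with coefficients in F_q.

Under M = [[14,151],[38,123]] in GL_2(Z/223), e_{223}(P',Q') = e_{223}(P,Q)^(14*123-151*38 mod 223).
14*123 - 151*38 = -4016; reduced mod 223: det = 221, inverse 111.
8-bit Miller (11011111) on E'/F_{240761077947389} with a'=124511581108737, b'=64718074894528: accumulate tangent/chord ratios at Q'+S and P'+S'.
Result: e(P',Q') = 117693917816888 + 154397009385586*t + 171773995980413*t^2.
(117693917816888 + 154397009385586*t + 171773995980413*t^2)^{111} mod (240761077947389,f) = 55364642386438 + 230800462836484*t + 219601838442186*t^2.

55364642386438 + 230800462836484*t + 219601838442186*t^2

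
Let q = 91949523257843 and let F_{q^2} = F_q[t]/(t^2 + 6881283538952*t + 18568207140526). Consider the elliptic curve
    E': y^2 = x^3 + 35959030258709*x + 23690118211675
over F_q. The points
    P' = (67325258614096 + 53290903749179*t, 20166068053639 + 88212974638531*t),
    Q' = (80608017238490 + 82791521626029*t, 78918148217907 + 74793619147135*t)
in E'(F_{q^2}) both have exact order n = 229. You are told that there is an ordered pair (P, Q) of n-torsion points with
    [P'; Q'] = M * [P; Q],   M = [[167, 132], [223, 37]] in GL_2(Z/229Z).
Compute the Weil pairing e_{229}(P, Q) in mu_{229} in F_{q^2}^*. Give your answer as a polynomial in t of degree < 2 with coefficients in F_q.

Alternating bilinearity on E[229] (values in mu_{229} in F_{91949523257843^2}) gives e(P',Q') = e(P,Q)^det(M).
Hence e(P,Q) = e(P',Q')^{195} where 195 = 101^{-1} mod 229.
Miller loop for e_{229} over F_{91949523257843^2}: bits of 229 = 11100101; 7 double steps + 4 add steps, l/v at each.
e_{229}(P',Q') = 15090031453444 + 35424953449222*t.
Raise to 195: e(P,Q) = 67606025687445 + 54334135324062*t in mu_{229}.

67606025687445 + 54334135324062*t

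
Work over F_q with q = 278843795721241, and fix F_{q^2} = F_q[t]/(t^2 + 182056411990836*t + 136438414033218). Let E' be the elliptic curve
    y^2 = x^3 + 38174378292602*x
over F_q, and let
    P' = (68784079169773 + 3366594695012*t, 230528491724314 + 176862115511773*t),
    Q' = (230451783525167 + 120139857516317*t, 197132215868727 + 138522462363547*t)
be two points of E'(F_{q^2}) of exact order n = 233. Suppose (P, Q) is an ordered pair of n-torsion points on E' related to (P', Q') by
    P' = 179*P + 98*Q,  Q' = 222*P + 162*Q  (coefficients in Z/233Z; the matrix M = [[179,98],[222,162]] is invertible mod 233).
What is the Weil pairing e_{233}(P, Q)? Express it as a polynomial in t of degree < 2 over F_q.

59611807315147 + 242211966253770*t

Alternating bilinearity on E[233] (values in mu_{233} in F_{278843795721241^2}) gives e(P',Q') = e(P,Q)^det(M).
det M = 179*162 - 98*222 = 7242 = 19 (mod 233); 19^{-1} = 184 (mod 233).
Run Miller on y^2=x^3+38174378292602*x over F_{278843795721241}: ladder 11101001 (8 bits); e = f_P(D_Q)/f_Q(D_P).
Result: e(P',Q') = 88517511859608 + 247027832744415*t.
Hence e(P,Q) = 59611807315147 + 242211966253770*t in F_{278843795721241^2}^*.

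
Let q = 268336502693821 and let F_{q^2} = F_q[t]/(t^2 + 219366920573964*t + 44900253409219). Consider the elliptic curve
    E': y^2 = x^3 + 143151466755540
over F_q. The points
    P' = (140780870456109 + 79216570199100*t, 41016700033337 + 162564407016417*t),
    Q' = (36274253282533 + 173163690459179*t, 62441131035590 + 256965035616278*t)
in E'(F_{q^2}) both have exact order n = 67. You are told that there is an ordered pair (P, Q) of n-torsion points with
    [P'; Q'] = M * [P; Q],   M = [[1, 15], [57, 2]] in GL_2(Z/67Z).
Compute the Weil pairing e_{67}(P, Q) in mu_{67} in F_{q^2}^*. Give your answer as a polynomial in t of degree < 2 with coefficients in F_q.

203085770009381 + 80589356464890*t

e_{67} is bilinear + alternating on E[67], so e_{67}(1*P + 15*Q, 57*P + 2*Q) = e_{67}(P,Q)^(1*2-15*57).
Inverting 18 mod 67: 41. Thus e_{67}(P,Q) = e(P',Q')^{41}.
7-bit Miller (1000011) on E'/F_{268336502693821} with a'=0, b'=143151466755540: accumulate tangent/chord ratios at Q'+S and P'+S'.
f_P(D_Q)/f_Q(D_P) = 222379099969970 + 210435561230657*t.
Finally e_{67}(P,Q) = 203085770009381 + 80589356464890*t.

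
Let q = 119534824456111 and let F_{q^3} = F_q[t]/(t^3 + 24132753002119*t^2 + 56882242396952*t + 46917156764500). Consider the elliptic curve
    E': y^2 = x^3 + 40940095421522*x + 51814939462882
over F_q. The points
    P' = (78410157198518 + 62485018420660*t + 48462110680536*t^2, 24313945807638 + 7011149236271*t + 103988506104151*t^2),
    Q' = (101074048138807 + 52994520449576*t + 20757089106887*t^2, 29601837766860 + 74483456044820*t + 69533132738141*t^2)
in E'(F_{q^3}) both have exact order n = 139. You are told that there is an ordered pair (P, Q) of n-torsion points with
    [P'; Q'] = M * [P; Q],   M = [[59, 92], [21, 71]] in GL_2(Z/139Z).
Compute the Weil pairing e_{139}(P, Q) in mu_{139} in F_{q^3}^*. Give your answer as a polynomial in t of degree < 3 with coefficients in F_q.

49523193814327 + 86352979282568*t + 46288456551163*t^2

Since e_{139}(P,P)=e_{139}(Q,Q)=1 and e_{139}(Q,P)=e_{139}(P,Q)^{-1}, expanding e_{139}(59*P + 92*Q,21*P + 71*Q) leaves e(P,Q)^det(M).
Inverting 33 mod 139: 59. Thus e_{139}(P,Q) = e(P',Q')^{59}.
Run Miller on y^2=x^3+40940095421522*x+51814939462882 over F_{119534824456111}: ladder 10001011 (8 bits); e = f_P(D_Q)/f_Q(D_P).
Miller gives e_{139}(P',Q') = 57090256161164 + 50605866695591*t + 99245463643501*t^2 in F_{119534824456111^3}.
Finally e_{139}(P,Q) = 49523193814327 + 86352979282568*t + 46288456551163*t^2.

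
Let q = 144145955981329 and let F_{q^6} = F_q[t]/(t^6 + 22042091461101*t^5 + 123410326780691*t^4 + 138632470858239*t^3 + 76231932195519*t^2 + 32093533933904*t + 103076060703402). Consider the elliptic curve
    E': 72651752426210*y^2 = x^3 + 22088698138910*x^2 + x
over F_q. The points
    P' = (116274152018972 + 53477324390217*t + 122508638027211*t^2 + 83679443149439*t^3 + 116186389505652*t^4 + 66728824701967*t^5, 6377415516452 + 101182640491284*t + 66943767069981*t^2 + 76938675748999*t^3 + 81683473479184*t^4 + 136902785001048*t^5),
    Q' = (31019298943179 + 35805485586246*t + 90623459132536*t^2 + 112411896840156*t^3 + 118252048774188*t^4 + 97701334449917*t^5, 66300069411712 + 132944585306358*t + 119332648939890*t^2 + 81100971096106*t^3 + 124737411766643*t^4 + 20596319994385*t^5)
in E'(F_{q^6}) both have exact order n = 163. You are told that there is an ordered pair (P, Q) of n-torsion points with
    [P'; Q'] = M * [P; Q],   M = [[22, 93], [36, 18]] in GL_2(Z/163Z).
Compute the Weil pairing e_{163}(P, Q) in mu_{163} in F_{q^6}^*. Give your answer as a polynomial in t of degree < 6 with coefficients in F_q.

Alternating bilinearity on E[163] (values in mu_{163} in F_{144145955981329^6}) gives e(P',Q') = e(P,Q)^det(M).
Inverting 145 mod 163: 9. Thus e_{163}(P,Q) = e(P',Q')^{9}.
Set x_W=16595017870269*u+40087999855576, y_W=16595017870269*v; then E': y_W^2=x_W^3+106824547486026.
8-bit Miller (10100011) on E'/F_{144145955981329} with a'=0, b'=106824547486026: accumulate tangent/chord ratios at Q'+S and P'+S'.
e_{163}(P',Q') = 60442148102760 + 849844272331*t + 72715407419652*t^2 + 130504510090236*t^3 + 26271296127360*t^4 + 75728085883863*t^5.
Thus e_{163}(P,Q) = 99275719296697 + 64488512295888*t + 48608977796610*t^2 + 38526874432925*t^3 + 3934688209378*t^4 + 94504036490154*t^5.

99275719296697 + 64488512295888*t + 48608977796610*t^2 + 38526874432925*t^3 + 3934688209378*t^4 + 94504036490154*t^5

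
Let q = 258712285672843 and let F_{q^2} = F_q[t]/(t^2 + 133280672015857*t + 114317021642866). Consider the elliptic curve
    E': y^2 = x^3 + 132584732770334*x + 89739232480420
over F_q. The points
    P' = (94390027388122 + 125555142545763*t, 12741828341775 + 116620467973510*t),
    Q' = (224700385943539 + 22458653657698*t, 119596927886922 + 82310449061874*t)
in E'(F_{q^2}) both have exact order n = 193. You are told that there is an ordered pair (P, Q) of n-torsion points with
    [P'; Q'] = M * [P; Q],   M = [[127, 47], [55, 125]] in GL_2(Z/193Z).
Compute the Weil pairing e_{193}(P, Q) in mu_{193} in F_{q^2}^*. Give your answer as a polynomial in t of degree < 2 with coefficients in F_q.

e_{193}(aP+bQ,cP+dQ) = e_{193}(P,Q)^(ad-bc); with (a,b,c,d)=(127,47,55,125) this gives the det-193 law.
Hence e(P,Q) = e(P',Q')^{50} where 50 = 166^{-1} mod 193.
Double-and-add over 11000001: 8-1 doublings, 3-1 additions; each step l_{T,T}/v_{2T} or l_{T,P'}/v at Q'+S for random S.
So e_{193}(P',Q') = 115061580428471 + 4621948710285*t.
Thus e_{193}(P,Q) = 201375325007748 + 34365759161058*t.

201375325007748 + 34365759161058*t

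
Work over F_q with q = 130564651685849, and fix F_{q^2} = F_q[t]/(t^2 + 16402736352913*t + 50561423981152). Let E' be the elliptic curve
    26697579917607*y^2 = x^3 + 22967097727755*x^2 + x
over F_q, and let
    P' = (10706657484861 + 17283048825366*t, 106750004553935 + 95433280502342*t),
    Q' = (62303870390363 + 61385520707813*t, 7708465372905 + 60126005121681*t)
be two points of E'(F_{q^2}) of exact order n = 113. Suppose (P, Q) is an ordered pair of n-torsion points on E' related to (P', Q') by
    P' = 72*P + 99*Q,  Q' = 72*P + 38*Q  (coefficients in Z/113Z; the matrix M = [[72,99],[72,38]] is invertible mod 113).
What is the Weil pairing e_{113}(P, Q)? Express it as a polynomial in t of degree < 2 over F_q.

82625660002390 + 109853342407818*t

Since e_{113}(P,P)=e_{113}(Q,Q)=1 and e_{113}(Q,P)=e_{113}(P,Q)^{-1}, expanding e_{113}(72*P + 99*Q,72*P + 38*Q) leaves e(P,Q)^det(M).
det M = 72*38 - 99*72 = -4392 = 15 (mod 113); 15^{-1} = 98 (mod 113).
Montgomery->Weierstrass: x_W = 46301172114328*x+108516166900019, y_W=46301172114328*y on F_{130564651685849}; lands on y^2=x^3+24261750982710*x+64696297410023.
Run Miller on y^2=x^3+24261750982710*x+64696297410023 over F_{130564651685849}: ladder 1110001 (7 bits); e = f_P(D_Q)/f_Q(D_P).
e_{113}(P',Q') = 113679775445718 + 92609947602944*t.
Thus e_{113}(P,Q) = 82625660002390 + 109853342407818*t.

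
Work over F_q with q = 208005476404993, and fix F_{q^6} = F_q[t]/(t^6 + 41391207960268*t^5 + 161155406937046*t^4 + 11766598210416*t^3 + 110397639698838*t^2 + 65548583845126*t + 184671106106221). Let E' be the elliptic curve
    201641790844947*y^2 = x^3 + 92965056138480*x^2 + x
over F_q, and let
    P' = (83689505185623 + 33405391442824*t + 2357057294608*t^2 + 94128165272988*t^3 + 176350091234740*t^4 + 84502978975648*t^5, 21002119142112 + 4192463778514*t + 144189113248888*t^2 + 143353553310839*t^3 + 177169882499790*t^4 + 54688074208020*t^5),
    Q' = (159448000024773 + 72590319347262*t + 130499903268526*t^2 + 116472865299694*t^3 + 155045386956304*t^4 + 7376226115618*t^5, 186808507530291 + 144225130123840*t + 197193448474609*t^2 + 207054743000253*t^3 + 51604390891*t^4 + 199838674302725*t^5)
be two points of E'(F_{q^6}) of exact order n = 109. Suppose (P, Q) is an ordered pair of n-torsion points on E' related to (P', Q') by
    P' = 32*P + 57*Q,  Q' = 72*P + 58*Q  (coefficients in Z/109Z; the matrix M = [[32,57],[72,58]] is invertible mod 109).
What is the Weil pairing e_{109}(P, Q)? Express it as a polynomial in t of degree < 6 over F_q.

The 109-Weil pairing on E[109] over F_{208005476404993} is alternating-bilinear: e_{109}(P',Q') = e_{109}(P,Q)^det(M).
32*58 - 57*72 = -2248; reduced mod 109: det = 41, inverse 8.
(x,y)|->(90908756080923x+97554457474412,90908756080923y) sends E' to y^2=x^3+181030267590339*x+192297173339641.
Build f_{109,P'} and f_{109,Q'} via the 7-bit ladder of 109=1101101_2; evaluate at shifted divisors; quotient in F_{208005476404993^6}.
Miller gives e_{109}(P',Q') = 114339417985929 + 27077278325047*t + 140213794770051*t^2 + 63500223906661*t^3 + 196036147895237*t^4 + 51472028045929*t^5 in F_{208005476404993^6}.
Raise to 8: e(P,Q) = 118248211967131 + 137818682911383*t + 201184756246182*t^2 + 50783463818839*t^3 + 189071058044530*t^4 + 22756992908419*t^5 in mu_{109}.

118248211967131 + 137818682911383*t + 201184756246182*t^2 + 50783463818839*t^3 + 189071058044530*t^4 + 22756992908419*t^5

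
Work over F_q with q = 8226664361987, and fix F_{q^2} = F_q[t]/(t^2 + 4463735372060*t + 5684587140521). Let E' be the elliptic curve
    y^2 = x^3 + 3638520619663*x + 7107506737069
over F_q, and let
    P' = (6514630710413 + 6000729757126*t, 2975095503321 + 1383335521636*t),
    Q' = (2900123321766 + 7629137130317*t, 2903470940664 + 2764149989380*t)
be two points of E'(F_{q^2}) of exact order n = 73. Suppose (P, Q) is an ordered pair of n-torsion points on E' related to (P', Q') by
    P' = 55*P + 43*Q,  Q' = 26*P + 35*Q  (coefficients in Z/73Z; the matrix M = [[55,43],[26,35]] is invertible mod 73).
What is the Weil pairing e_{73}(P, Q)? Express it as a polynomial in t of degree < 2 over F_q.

661238148053 + 6006769921284*t

Alternating bilinearity on E[73] (values in mu_{73} in F_{8226664361987^2}) gives e(P',Q') = e(P,Q)^det(M).
Inverting 4 mod 73: 55. Thus e_{73}(P,Q) = e(P',Q')^{55}.
Double-and-add over 1001001: 7-1 doublings, 3-1 additions; each step l_{T,T}/v_{2T} or l_{T,P'}/v at Q'+S for random S.
The quotient is 2373030160437 + 3405363582701*t.
(2373030160437 + 3405363582701*t)^{55} mod (8226664361987,f) = 661238148053 + 6006769921284*t.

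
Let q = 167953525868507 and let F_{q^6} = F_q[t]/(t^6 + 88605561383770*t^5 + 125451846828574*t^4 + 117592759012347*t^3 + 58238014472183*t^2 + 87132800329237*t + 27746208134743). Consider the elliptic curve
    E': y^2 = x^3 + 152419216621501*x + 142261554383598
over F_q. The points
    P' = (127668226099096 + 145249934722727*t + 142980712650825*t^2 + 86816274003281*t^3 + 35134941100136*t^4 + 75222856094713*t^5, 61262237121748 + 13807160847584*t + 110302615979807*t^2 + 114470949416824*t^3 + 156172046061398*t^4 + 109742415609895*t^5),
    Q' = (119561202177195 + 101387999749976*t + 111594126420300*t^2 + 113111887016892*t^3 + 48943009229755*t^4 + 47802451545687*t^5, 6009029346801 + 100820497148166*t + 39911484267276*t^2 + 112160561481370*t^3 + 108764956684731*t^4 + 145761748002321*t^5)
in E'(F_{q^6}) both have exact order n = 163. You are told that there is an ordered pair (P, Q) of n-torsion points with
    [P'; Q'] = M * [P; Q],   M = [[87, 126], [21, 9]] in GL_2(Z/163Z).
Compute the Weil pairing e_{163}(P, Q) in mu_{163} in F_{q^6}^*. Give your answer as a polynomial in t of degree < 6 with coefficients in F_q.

Under M = [[87,126],[21,9]] in GL_2(Z/163), e_{163}(P',Q') = e_{163}(P,Q)^(87*9-126*21 mod 163).
det(M) mod 163 = 93; its inverse in (Z/163)^* is 156 (check: 93*156 mod 163 = 1).
Build f_{163,P'} and f_{163,Q'} via the 8-bit ladder of 163=10100011_2; evaluate at shifted divisors; quotient in F_{167953525868507^6}.
e_{163}(P',Q') = 12184742022958 + 156282332424607*t + 14534264563164*t^2 + 98341868526251*t^3 + 87048726501403*t^4 + 86431873608938*t^5.
(12184742022958 + 156282332424607*t + 14534264563164*t^2 + 98341868526251*t^3 + 87048726501403*t^4 + 86431873608938*t^5)^{156} mod (167953525868507,f) = 35476152359153 + 97875603459768*t + 44390029445419*t^2 + 56002349987453*t^3 + 132832358955552*t^4 + 105399182558923*t^5.

35476152359153 + 97875603459768*t + 44390029445419*t^2 + 56002349987453*t^3 + 132832358955552*t^4 + 105399182558923*t^5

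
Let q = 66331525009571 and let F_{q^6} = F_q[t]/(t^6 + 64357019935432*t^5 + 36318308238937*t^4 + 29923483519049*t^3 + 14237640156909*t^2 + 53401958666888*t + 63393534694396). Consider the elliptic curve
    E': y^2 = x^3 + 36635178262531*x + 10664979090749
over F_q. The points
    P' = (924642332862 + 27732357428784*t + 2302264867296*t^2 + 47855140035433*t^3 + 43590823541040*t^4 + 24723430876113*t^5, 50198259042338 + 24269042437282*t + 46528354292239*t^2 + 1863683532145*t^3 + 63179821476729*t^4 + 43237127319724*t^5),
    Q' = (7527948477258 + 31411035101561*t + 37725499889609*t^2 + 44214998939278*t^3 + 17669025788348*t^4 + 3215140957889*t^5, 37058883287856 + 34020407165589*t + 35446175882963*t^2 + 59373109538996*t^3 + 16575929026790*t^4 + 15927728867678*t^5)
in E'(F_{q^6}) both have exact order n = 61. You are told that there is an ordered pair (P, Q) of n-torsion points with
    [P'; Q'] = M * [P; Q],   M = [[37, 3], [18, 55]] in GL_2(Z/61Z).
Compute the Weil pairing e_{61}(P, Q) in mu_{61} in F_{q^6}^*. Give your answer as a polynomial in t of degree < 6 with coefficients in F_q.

45721895632734 + 63345152309070*t + 48046070743220*t^2 + 11192188999782*t^3 + 57661195482126*t^4 + 6133068914754*t^5

The 61-Weil pairing on E[61] over F_{66331525009571} is alternating-bilinear: e_{61}(P',Q') = e_{61}(P,Q)^det(M).
Inverting 29 mod 61: 40. Thus e_{61}(P,Q) = e(P',Q')^{40}.
Double-and-add over 111101: 6-1 doublings, 5-1 additions; each step l_{T,T}/v_{2T} or l_{T,P'}/v at Q'+S for random S.
Miller gives e_{61}(P',Q') = 51890483519322 + 62478266079222*t + 38495968008298*t^2 + 43523452262934*t^3 + 8307010746303*t^4 + 10760475562321*t^5 in F_{66331525009571^6}.
e_{61}(P,Q) = (51890483519322 + 62478266079222*t + 38495968008298*t^2 + 43523452262934*t^3 + 8307010746303*t^4 + 10760475562321*t^5)^{40} = 45721895632734 + 63345152309070*t + 48046070743220*t^2 + 11192188999782*t^3 + 57661195482126*t^4 + 6133068914754*t^5.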